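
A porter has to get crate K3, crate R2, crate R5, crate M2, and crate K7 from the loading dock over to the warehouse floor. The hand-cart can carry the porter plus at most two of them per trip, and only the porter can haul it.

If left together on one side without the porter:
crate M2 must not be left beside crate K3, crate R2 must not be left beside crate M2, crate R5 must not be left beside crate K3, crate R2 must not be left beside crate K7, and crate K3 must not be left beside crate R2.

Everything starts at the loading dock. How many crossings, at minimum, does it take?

7

Counting alone: the porter can take at most 2 across per trip to the warehouse floor, so moving all 5 needs at least 3 loaded trips out, with a return between consecutive ones — at least 5 crossings.
The safety rule pushes this higher. Following every safe sequence of crossings, the most of the 5 that can be at the warehouse floor as the hand-cart arrives there on crossing 5 is 4 — never all 5.
So no plan with fewer than 7 crossings exists, and this one achieves 7:
1. Porter goes to the warehouse floor with crate K3 and crate R2.  [the loading dock: crate K7, crate M2, crate R5 | the warehouse floor: crate K3, crate R2]
2. Porter goes back to the loading dock with crate K3.  [the loading dock: crate K3, crate K7, crate M2, crate R5 | the warehouse floor: crate R2]
3. Porter goes to the warehouse floor with crate K3 and crate R5.  [the loading dock: crate K7, crate M2 | the warehouse floor: crate K3, crate R2, crate R5]
4. Porter goes back to the loading dock with crate K3.  [the loading dock: crate K3, crate K7, crate M2 | the warehouse floor: crate R2, crate R5]
5. Porter goes to the warehouse floor with crate K7 and crate M2.  [the loading dock: crate K3 | the warehouse floor: crate K7, crate M2, crate R2, crate R5]
6. Porter goes back to the loading dock with crate R2.  [the loading dock: crate K3, crate R2 | the warehouse floor: crate K7, crate M2, crate R5]
7. Porter goes to the warehouse floor with crate K3 and crate R2.  [the loading dock: — | the warehouse floor: crate K3, crate K7, crate M2, crate R2, crate R5]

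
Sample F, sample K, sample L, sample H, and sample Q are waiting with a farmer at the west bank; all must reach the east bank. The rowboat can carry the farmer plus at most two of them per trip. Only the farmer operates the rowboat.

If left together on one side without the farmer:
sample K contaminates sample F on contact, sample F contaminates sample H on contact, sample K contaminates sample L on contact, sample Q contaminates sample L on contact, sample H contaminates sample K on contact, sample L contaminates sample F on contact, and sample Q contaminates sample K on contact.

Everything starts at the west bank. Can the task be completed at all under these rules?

No

Whatever the first load, the items left behind include a forbidden pair without the farmer. No opening move is safe, so no plan exists.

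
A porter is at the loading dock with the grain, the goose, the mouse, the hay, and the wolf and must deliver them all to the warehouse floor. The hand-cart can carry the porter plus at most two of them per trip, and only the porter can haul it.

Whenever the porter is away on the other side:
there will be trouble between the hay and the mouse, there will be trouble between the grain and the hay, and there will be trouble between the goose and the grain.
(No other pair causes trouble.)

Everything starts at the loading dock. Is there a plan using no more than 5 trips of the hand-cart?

Yes — this plan uses 5 crossings (≤ 5):
1. Porter goes to the warehouse floor with the grain and the mouse.  [the loading dock: the goose, the hay, the wolf | the warehouse floor: the grain, the mouse]
2. Porter goes back to the loading dock alone.  [the loading dock: the goose, the hay, the wolf | the warehouse floor: the grain, the mouse]
3. Porter goes to the warehouse floor with the wolf.  [the loading dock: the goose, the hay | the warehouse floor: the grain, the mouse, the wolf]
4. Porter goes back to the loading dock alone.  [the loading dock: the goose, the hay | the warehouse floor: the grain, the mouse, the wolf]
5. Porter goes to the warehouse floor with the goose and the hay.  [the loading dock: — | the warehouse floor: the goose, the grain, the hay, the mouse, the wolf]

Yes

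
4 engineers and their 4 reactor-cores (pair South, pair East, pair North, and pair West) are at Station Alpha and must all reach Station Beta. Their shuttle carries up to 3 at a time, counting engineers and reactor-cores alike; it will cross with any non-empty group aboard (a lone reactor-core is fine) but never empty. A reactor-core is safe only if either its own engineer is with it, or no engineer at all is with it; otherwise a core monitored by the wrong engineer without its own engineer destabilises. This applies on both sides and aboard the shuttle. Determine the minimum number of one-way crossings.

9

Counting alone: each trip to Station Beta takes at most 3 across and each return brings at least 1 back, so after t trips out (and t−1 returns) at most 3t − (t−1) of the 8 are across; that first reaches 8 at t = 4, so at least 7 crossings are needed.
The safety rule pushes this higher. Following every safe sequence of crossings, the most of the 8 that can be at Station Beta as the shuttle arrives there on crossing 7 is 7 — never all 8.
So no plan with fewer than 9 crossings exists, and this one achieves 9:
1. engineer South and reactor-core South cross → Station Beta.
2. engineer South crosses ← Station Alpha.
3. engineer East, engineer South, and reactor-core East cross → Station Beta.
4. engineer South and reactor-core South cross ← Station Alpha.
5. engineer North, engineer South, and engineer West cross → Station Beta.
6. reactor-core East crosses ← Station Alpha.
7. reactor-core East and reactor-core South cross → Station Beta.
8. reactor-core South crosses ← Station Alpha.
9. reactor-core North, reactor-core South, and reactor-core West cross → Station Beta.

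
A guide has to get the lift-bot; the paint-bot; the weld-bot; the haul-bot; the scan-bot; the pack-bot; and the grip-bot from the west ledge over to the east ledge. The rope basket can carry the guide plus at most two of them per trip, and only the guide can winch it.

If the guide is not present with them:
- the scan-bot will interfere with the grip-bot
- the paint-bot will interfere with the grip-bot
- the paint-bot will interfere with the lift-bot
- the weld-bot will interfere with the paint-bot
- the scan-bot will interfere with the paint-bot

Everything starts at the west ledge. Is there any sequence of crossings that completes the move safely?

1. Guide goes to the east ledge with the paint-bot and the scan-bot.
2. Guide goes back to the west ledge with the paint-bot.
3. Guide goes to the east ledge with the lift-bot and the paint-bot.
4. Guide goes back to the west ledge with the paint-bot.
5. Guide goes to the east ledge with the paint-bot and the weld-bot.
6. Guide goes back to the west ledge with the paint-bot.
7. Guide goes to the east ledge with the haul-bot and the paint-bot.
8. Guide goes back to the west ledge with the paint-bot.
9. Guide goes to the east ledge with the pack-bot and the paint-bot.
10. Guide goes back to the west ledge with the paint-bot.
11. Guide goes to the east ledge with the grip-bot and the paint-bot.

Yes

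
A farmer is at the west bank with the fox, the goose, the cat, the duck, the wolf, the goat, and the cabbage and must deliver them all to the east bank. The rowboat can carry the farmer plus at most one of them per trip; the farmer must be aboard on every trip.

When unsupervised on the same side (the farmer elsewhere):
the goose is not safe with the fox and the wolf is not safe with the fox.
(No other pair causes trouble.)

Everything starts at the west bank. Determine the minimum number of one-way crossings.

Counting alone: the farmer can take at most 1 across per trip to the east bank, so moving all 7 needs at least 7 loaded trips out, with a return between consecutive ones — at least 13 crossings.
The safety rule pushes this higher. Following every safe sequence of crossings, the most of the 7 that can be at the east bank as the rowboat arrives there on crossing 13 is 6 — never all 7.
So no plan with fewer than 15 crossings exists, and this one achieves 15:
1. Farmer goes to the east bank with the fox.  [the west bank: the cabbage, the cat, the duck, the goat, the goose, the wolf | the east bank: the fox]
2. Farmer goes back to the west bank alone.  [the west bank: the cabbage, the cat, the duck, the goat, the goose, the wolf | the east bank: the fox]
3. Farmer goes to the east bank with the goose.  [the west bank: the cabbage, the cat, the duck, the goat, the wolf | the east bank: the fox, the goose]
4. Farmer goes back to the west bank with the fox.  [the west bank: the cabbage, the cat, the duck, the fox, the goat, the wolf | the east bank: the goose]
5. Farmer goes to the east bank with the wolf.  [the west bank: the cabbage, the cat, the duck, the fox, the goat | the east bank: the goose, the wolf]
6. Farmer goes back to the west bank alone.  [the west bank: the cabbage, the cat, the duck, the fox, the goat | the east bank: the goose, the wolf]
7. Farmer goes to the east bank with the cat.  [the west bank: the cabbage, the duck, the fox, the goat | the east bank: the cat, the goose, the wolf]
8. Farmer goes back to the west bank alone.  [the west bank: the cabbage, the duck, the fox, the goat | the east bank: the cat, the goose, the wolf]
9. Farmer goes to the east bank with the duck.  [the west bank: the cabbage, the fox, the goat | the east bank: the cat, the duck, the goose, the wolf]
10. Farmer goes back to the west bank alone.  [the west bank: the cabbage, the fox, the goat | the east bank: the cat, the duck, the goose, the wolf]
11. Farmer goes to the east bank with the goat.  [the west bank: the cabbage, the fox | the east bank: the cat, the duck, the goat, the goose, the wolf]
12. Farmer goes back to the west bank alone.  [the west bank: the cabbage, the fox | the east bank: the cat, the duck, the goat, the goose, the wolf]
13. Farmer goes to the east bank with the cabbage.  [the west bank: the fox | the east bank: the cabbage, the cat, the duck, the goat, the goose, the wolf]
14. Farmer goes back to the west bank alone.  [the west bank: the fox | the east bank: the cabbage, the cat, the duck, the goat, the goose, the wolf]
15. Farmer goes to the east bank with the fox.  [the west bank: — | the east bank: the cabbage, the cat, the duck, the fox, the goat, the goose, the wolf]

15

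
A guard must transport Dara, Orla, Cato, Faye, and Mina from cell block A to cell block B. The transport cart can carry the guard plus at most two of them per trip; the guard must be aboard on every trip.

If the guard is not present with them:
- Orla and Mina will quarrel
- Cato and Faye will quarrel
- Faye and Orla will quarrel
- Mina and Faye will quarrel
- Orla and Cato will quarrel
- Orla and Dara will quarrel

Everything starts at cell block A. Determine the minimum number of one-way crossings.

Counting alone: the guard can take at most 2 across per trip to cell block B, so moving all 5 needs at least 3 loaded trips out, with a return between consecutive ones — at least 5 crossings.
The safety rule pushes this higher. Following every safe sequence of crossings, the most of the 5 that can be at cell block B as the transport cart arrives there on crossing 5 is 4 — never all 5.
So no plan with fewer than 7 crossings exists, and this one achieves 7:
1. Guard goes to cell block B with Faye and Orla.
2. Guard goes back to cell block A with Orla.
3. Guard goes to cell block B with Dara and Orla.
4. Guard goes back to cell block A with Orla.
5. Guard goes to cell block B with Cato and Mina.
6. Guard goes back to cell block A with Faye.
7. Guard goes to cell block B with Faye and Orla.

7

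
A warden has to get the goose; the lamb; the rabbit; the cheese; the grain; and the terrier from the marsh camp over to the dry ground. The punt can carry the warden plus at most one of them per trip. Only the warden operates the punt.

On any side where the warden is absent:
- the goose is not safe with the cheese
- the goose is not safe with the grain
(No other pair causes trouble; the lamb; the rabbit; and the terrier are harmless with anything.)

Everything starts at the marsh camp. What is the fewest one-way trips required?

Counting alone: the warden can take at most 1 across per trip to the dry ground, so moving all 6 needs at least 6 loaded trips out, with a return between consecutive ones — at least 11 crossings.
The safety rule pushes this higher. Following every safe sequence of crossings, the most of the 6 that can be at the dry ground as the punt arrives there on crossing 11 is 5 — never all 6.
So no plan with fewer than 13 crossings exists, and this one achieves 13:
1. Warden goes to the dry ground with the goose.
2. Warden goes back to the marsh camp alone.
3. Warden goes to the dry ground with the lamb.
4. Warden goes back to the marsh camp alone.
5. Warden goes to the dry ground with the rabbit.
6. Warden goes back to the marsh camp alone.
7. Warden goes to the dry ground with the cheese.
8. Warden goes back to the marsh camp with the goose.
9. Warden goes to the dry ground with the grain.
10. Warden goes back to the marsh camp alone.
11. Warden goes to the dry ground with the terrier.
12. Warden goes back to the marsh camp alone.
13. Warden goes to the dry ground with the goose.

13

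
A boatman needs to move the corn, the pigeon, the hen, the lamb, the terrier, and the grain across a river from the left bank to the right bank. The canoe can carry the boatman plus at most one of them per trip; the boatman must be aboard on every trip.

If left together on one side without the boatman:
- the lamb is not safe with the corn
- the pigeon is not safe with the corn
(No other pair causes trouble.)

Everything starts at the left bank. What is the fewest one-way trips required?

Counting alone: the boatman can take at most 1 across per trip to the right bank, so moving all 6 needs at least 6 loaded trips out, with a return between consecutive ones — at least 11 crossings.
The safety rule pushes this higher. Following every safe sequence of crossings, the most of the 6 that can be at the right bank as the canoe arrives there on crossing 11 is 5 — never all 6.
So no plan with fewer than 13 crossings exists, and this one achieves 13:
1. Boatman goes to the right bank with the corn.  [the left bank: the grain, the hen, the lamb, the pigeon, the terrier | the right bank: the corn]
2. Boatman goes back to the left bank alone.  [the left bank: the grain, the hen, the lamb, the pigeon, the terrier | the right bank: the corn]
3. Boatman goes to the right bank with the pigeon.  [the left bank: the grain, the hen, the lamb, the terrier | the right bank: the corn, the pigeon]
4. Boatman goes back to the left bank with the corn.  [the left bank: the corn, the grain, the hen, the lamb, the terrier | the right bank: the pigeon]
5. Boatman goes to the right bank with the lamb.  [the left bank: the corn, the grain, the hen, the terrier | the right bank: the lamb, the pigeon]
6. Boatman goes back to the left bank alone.  [the left bank: the corn, the grain, the hen, the terrier | the right bank: the lamb, the pigeon]
7. Boatman goes to the right bank with the hen.  [the left bank: the corn, the grain, the terrier | the right bank: the hen, the lamb, the pigeon]
8. Boatman goes back to the left bank alone.  [the left bank: the corn, the grain, the terrier | the right bank: the hen, the lamb, the pigeon]
9. Boatman goes to the right bank with the terrier.  [the left bank: the corn, the grain | the right bank: the hen, the lamb, the pigeon, the terrier]
10. Boatman goes back to the left bank alone.  [the left bank: the corn, the grain | the right bank: the hen, the lamb, the pigeon, the terrier]
11. Boatman goes to the right bank with the grain.  [the left bank: the corn | the right bank: the grain, the hen, the lamb, the pigeon, the terrier]
12. Boatman goes back to the left bank alone.  [the left bank: the corn | the right bank: the grain, the hen, the lamb, the pigeon, the terrier]
13. Boatman goes to the right bank with the corn.  [the left bank: — | the right bank: the corn, the grain, the hen, the lamb, the pigeon, the terrier]

13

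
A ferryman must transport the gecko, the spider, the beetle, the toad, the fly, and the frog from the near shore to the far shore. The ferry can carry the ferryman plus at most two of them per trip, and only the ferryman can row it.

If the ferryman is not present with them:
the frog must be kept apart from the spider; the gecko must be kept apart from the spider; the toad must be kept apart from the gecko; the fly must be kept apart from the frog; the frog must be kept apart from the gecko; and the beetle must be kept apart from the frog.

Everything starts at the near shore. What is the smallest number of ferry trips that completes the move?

9

Counting alone: the ferryman can take at most 2 across per trip to the far shore, so moving all 6 needs at least 3 loaded trips out, with a return between consecutive ones — at least 5 crossings.
The safety rule pushes this higher. Following every safe sequence of crossings, the most of the 6 that can be at the far shore as the ferry arrives there on crossings 5, 7 is 4, 5 respectively — never all 6.
So no plan with fewer than 9 crossings exists, and this one achieves 9:
1. Ferryman goes to the far shore with the frog and the gecko.
2. Ferryman goes back to the near shore with the gecko.
3. Ferryman goes to the far shore with the beetle and the gecko.
4. Ferryman goes back to the near shore with the frog.
5. Ferryman goes to the far shore with the fly and the spider.
6. Ferryman goes back to the near shore with the gecko.
7. Ferryman goes to the far shore with the gecko and the toad.
8. Ferryman goes back to the near shore with the gecko.
9. Ferryman goes to the far shore with the frog and the gecko.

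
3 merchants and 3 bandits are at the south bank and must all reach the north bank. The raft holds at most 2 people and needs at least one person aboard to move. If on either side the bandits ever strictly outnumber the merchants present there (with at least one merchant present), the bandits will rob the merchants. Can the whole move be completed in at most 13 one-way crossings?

Yes — this plan uses 11 crossings (≤ 13):
1. 2 bandits → the north bank.  (the south bank: 3M 1B; the north bank: 0M 2B)
2. 1 bandit ← the south bank.  (the south bank: 3M 2B; the north bank: 0M 1B)
3. 2 bandits → the north bank.  (the south bank: 3M 0B; the north bank: 0M 3B)
4. 1 bandit ← the south bank.  (the south bank: 3M 1B; the north bank: 0M 2B)
5. 2 merchants → the north bank.  (the south bank: 1M 1B; the north bank: 2M 2B)
6. 1 merchant and 1 bandit ← the south bank.  (the south bank: 2M 2B; the north bank: 1M 1B)
7. 2 merchants → the north bank.  (the south bank: 0M 2B; the north bank: 3M 1B)
8. 1 bandit ← the south bank.  (the south bank: 0M 3B; the north bank: 3M 0B)
9. 2 bandits → the north bank.  (the south bank: 0M 1B; the north bank: 3M 2B)
10. 1 bandit ← the south bank.  (the south bank: 0M 2B; the north bank: 3M 1B)
11. 2 bandits → the north bank.  (the south bank: 0M 0B; the north bank: 3M 3B)

Yes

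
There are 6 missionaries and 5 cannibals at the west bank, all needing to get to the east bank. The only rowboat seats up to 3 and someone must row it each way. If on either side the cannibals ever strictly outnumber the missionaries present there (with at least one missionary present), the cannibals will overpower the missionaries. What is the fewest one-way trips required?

Counting alone: each trip to the east bank takes at most 3 across and each return brings at least 1 back, so after t trips out (and t−1 returns) at most 3t − (t−1) of the 11 are across; that first reaches 11 at t = 5, so at least 9 crossings are needed.
The plan below uses exactly 9 crossings, so it is optimal:
1. 3 cannibals → the east bank.  (the west bank: 6M 2C; the east bank: 0M 3C)
2. 1 cannibal ← the west bank.  (the west bank: 6M 3C; the east bank: 0M 2C)
3. 3 missionaries → the east bank.  (the west bank: 3M 3C; the east bank: 3M 2C)
4. 1 missionary ← the west bank.  (the west bank: 4M 3C; the east bank: 2M 2C)
5. 2 missionaries and 1 cannibal → the east bank.  (the west bank: 2M 2C; the east bank: 4M 3C)
6. 1 missionary ← the west bank.  (the west bank: 3M 2C; the east bank: 3M 3C)
7. 2 missionaries and 1 cannibal → the east bank.  (the west bank: 1M 1C; the east bank: 5M 4C)
8. 1 missionary ← the west bank.  (the west bank: 2M 1C; the east bank: 4M 4C)
9. 2 missionaries and 1 cannibal → the east bank.  (the west bank: 0M 0C; the east bank: 6M 5C)

9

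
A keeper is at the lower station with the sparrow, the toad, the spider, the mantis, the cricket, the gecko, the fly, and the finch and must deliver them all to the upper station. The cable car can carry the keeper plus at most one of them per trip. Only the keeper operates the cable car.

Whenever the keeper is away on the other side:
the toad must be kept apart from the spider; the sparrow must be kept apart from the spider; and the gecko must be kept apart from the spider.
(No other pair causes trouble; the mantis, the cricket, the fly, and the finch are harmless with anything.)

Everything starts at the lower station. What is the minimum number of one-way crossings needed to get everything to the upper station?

Following every safe sequence of crossings from the start, the most of the 8 that can be at the upper station as the cable car arrives there on crossings 1, 3, 5, 7, 9, 11 is 1, 2, 3, 4, 5, 6 respectively; the best ever achieved is 6 of 8.
From crossing 13 on, no configuration arises that was not already reachable earlier: only 144 distinct safe configurations (who is on which side, and where the cable car is) can ever be reached, none of them has everyone across, and every continuation just revisits them. So no valid plan exists.

impossible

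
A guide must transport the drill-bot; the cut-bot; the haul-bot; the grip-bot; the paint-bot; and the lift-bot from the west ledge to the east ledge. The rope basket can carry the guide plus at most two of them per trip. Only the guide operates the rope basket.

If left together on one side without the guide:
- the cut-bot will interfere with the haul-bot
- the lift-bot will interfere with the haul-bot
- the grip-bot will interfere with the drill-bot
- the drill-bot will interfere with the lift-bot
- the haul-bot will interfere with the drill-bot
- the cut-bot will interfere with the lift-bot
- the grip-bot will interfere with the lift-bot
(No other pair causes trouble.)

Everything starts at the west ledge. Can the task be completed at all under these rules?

Whatever the first load, the items left behind include a forbidden pair without the guide. No opening move is safe, so no plan exists.

No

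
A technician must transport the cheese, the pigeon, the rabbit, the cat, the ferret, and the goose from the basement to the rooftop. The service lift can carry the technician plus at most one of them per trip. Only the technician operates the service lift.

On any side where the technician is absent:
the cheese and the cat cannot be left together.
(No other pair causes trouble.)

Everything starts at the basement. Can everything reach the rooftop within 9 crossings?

No

Counting alone: the technician can take at most 1 across per trip to the rooftop, so moving all 6 needs at least 6 loaded trips out, with a return between consecutive ones — at least 11 crossings.
Since 9 < 11, 9 crossings cannot be enough. (The shortest complete plan in fact takes 11:)
1. Technician goes to the rooftop with the cheese.  [the basement: the cat, the ferret, the goose, the pigeon, the rabbit | the rooftop: the cheese]
2. Technician goes back to the basement alone.  [the basement: the cat, the ferret, the goose, the pigeon, the rabbit | the rooftop: the cheese]
3. Technician goes to the rooftop with the pigeon.  [the basement: the cat, the ferret, the goose, the rabbit | the rooftop: the cheese, the pigeon]
4. Technician goes back to the basement alone.  [the basement: the cat, the ferret, the goose, the rabbit | the rooftop: the cheese, the pigeon]
5. Technician goes to the rooftop with the rabbit.  [the basement: the cat, the ferret, the goose | the rooftop: the cheese, the pigeon, the rabbit]
6. Technician goes back to the basement alone.  [the basement: the cat, the ferret, the goose | the rooftop: the cheese, the pigeon, the rabbit]
7. Technician goes to the rooftop with the ferret.  [the basement: the cat, the goose | the rooftop: the cheese, the ferret, the pigeon, the rabbit]
8. Technician goes back to the basement alone.  [the basement: the cat, the goose | the rooftop: the cheese, the ferret, the pigeon, the rabbit]
9. Technician goes to the rooftop with the goose.  [the basement: the cat | the rooftop: the cheese, the ferret, the goose, the pigeon, the rabbit]
10. Technician goes back to the basement alone.  [the basement: the cat | the rooftop: the cheese, the ferret, the goose, the pigeon, the rabbit]
11. Technician goes to the rooftop with the cat.  [the basement: — | the rooftop: the cat, the cheese, the ferret, the goose, the pigeon, the rabbit]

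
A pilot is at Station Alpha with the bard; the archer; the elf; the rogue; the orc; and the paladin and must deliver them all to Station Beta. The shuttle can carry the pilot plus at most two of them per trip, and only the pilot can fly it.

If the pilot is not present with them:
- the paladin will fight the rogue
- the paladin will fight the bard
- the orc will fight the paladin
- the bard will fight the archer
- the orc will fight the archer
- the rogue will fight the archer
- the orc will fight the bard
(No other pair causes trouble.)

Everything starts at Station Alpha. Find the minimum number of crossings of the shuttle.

impossible

Whatever the first load, the items left behind include a forbidden pair without the pilot. No opening move is safe, so no plan exists.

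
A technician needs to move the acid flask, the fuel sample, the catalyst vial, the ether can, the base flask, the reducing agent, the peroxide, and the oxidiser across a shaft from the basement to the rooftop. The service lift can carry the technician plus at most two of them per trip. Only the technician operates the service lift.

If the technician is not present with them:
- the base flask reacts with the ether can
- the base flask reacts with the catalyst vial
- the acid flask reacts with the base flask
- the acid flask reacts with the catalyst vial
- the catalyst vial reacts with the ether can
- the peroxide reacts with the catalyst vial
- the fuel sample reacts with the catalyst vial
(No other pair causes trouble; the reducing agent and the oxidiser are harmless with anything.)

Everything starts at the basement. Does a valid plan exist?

Yes

1. Technician goes to the rooftop with the base flask and the catalyst vial.
2. Technician goes back to the basement with the catalyst vial.
3. Technician goes to the rooftop with the catalyst vial and the fuel sample.
4. Technician goes back to the basement with the catalyst vial.
5. Technician goes to the rooftop with the catalyst vial and the reducing agent.
6. Technician goes back to the basement with the catalyst vial.
7. Technician goes to the rooftop with the catalyst vial and the peroxide.
8. Technician goes back to the basement with the catalyst vial.
9. Technician goes to the rooftop with the acid flask and the ether can.
10. Technician goes back to the basement with the base flask.
11. Technician goes to the rooftop with the catalyst vial and the oxidiser.
12. Technician goes back to the basement with the catalyst vial.
13. Technician goes to the rooftop with the base flask and the catalyst vial.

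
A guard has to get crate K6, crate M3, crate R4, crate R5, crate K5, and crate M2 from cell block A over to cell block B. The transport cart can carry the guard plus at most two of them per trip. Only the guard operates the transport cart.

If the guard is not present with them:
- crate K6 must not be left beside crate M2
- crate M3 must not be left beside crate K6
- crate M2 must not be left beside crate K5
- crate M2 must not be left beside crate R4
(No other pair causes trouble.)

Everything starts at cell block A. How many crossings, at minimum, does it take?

7

Counting alone: the guard can take at most 2 across per trip to cell block B, so moving all 6 needs at least 3 loaded trips out, with a return between consecutive ones — at least 5 crossings.
The safety rule pushes this higher. Following every safe sequence of crossings, the most of the 6 that can be at cell block B as the transport cart arrives there on crossing 5 is 5 — never all 6.
So no plan with fewer than 7 crossings exists, and this one achieves 7:
1. Guard goes to cell block B with crate K6 and crate M2.  [cell block A: crate K5, crate M3, crate R4, crate R5 | cell block B: crate K6, crate M2]
2. Guard goes back to cell block A with crate K6.  [cell block A: crate K5, crate K6, crate M3, crate R4, crate R5 | cell block B: crate M2]
3. Guard goes to cell block B with crate K6 and crate R4.  [cell block A: crate K5, crate M3, crate R5 | cell block B: crate K6, crate M2, crate R4]
4. Guard goes back to cell block A with crate M2.  [cell block A: crate K5, crate M2, crate M3, crate R5 | cell block B: crate K6, crate R4]
5. Guard goes to cell block B with crate K5 and crate R5.  [cell block A: crate M2, crate M3 | cell block B: crate K5, crate K6, crate R4, crate R5]
6. Guard goes back to cell block A alone.  [cell block A: crate M2, crate M3 | cell block B: crate K5, crate K6, crate R4, crate R5]
7. Guard goes to cell block B with crate M2 and crate M3.  [cell block A: — | cell block B: crate K5, crate K6, crate M2, crate M3, crate R4, crate R5]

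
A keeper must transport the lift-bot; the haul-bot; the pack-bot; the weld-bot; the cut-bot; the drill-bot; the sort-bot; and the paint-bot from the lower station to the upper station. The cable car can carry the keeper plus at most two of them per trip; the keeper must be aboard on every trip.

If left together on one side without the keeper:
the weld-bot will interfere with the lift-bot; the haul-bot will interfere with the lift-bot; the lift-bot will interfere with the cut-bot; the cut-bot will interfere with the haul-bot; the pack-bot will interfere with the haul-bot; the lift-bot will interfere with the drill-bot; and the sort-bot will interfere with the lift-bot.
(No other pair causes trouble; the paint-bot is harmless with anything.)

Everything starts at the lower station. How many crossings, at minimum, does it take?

13

Counting alone: the keeper can take at most 2 across per trip to the upper station, so moving all 8 needs at least 4 loaded trips out, with a return between consecutive ones — at least 7 crossings.
The safety rule pushes this higher. Following every safe sequence of crossings, the most of the 8 that can be at the upper station as the cable car arrives there on crossings 7, 9, 11 is 5, 6, 7 respectively — never all 8.
So no plan with fewer than 13 crossings exists, and this one achieves 13:
1. Keeper goes to the upper station with the haul-bot and the lift-bot.  [the lower station: the cut-bot, the drill-bot, the pack-bot, the paint-bot, the sort-bot, the weld-bot | the upper station: the haul-bot, the lift-bot]
2. Keeper goes back to the lower station with the lift-bot.  [the lower station: the cut-bot, the drill-bot, the lift-bot, the pack-bot, the paint-bot, the sort-bot, the weld-bot | the upper station: the haul-bot]
3. Keeper goes to the upper station with the lift-bot and the pack-bot.  [the lower station: the cut-bot, the drill-bot, the paint-bot, the sort-bot, the weld-bot | the upper station: the haul-bot, the lift-bot, the pack-bot]
4. Keeper goes back to the lower station with the haul-bot.  [the lower station: the cut-bot, the drill-bot, the haul-bot, the paint-bot, the sort-bot, the weld-bot | the upper station: the lift-bot, the pack-bot]
5. Keeper goes to the upper station with the haul-bot and the paint-bot.  [the lower station: the cut-bot, the drill-bot, the sort-bot, the weld-bot | the upper station: the haul-bot, the lift-bot, the pack-bot, the paint-bot]
6. Keeper goes back to the lower station with the haul-bot.  [the lower station: the cut-bot, the drill-bot, the haul-bot, the sort-bot, the weld-bot | the upper station: the lift-bot, the pack-bot, the paint-bot]
7. Keeper goes to the upper station with the cut-bot and the weld-bot.  [the lower station: the drill-bot, the haul-bot, the sort-bot | the upper station: the cut-bot, the lift-bot, the pack-bot, the paint-bot, the weld-bot]
8. Keeper goes back to the lower station with the lift-bot.  [the lower station: the drill-bot, the haul-bot, the lift-bot, the sort-bot | the upper station: the cut-bot, the pack-bot, the paint-bot, the weld-bot]
9. Keeper goes to the upper station with the drill-bot and the lift-bot.  [the lower station: the haul-bot, the sort-bot | the upper station: the cut-bot, the drill-bot, the lift-bot, the pack-bot, the paint-bot, the weld-bot]
10. Keeper goes back to the lower station with the lift-bot.  [the lower station: the haul-bot, the lift-bot, the sort-bot | the upper station: the cut-bot, the drill-bot, the pack-bot, the paint-bot, the weld-bot]
11. Keeper goes to the upper station with the lift-bot and the sort-bot.  [the lower station: the haul-bot | the upper station: the cut-bot, the drill-bot, the lift-bot, the pack-bot, the paint-bot, the sort-bot, the weld-bot]
12. Keeper goes back to the lower station with the lift-bot.  [the lower station: the haul-bot, the lift-bot | the upper station: the cut-bot, the drill-bot, the pack-bot, the paint-bot, the sort-bot, the weld-bot]
13. Keeper goes to the upper station with the haul-bot and the lift-bot.  [the lower station: — | the upper station: the cut-bot, the drill-bot, the haul-bot, the lift-bot, the pack-bot, the paint-bot, the sort-bot, the weld-bot]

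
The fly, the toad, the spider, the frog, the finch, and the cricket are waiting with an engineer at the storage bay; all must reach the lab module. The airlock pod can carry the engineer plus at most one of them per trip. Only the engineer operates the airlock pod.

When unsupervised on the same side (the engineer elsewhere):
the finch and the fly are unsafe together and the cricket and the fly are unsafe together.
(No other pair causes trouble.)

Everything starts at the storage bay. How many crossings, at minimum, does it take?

Counting alone: the engineer can take at most 1 across per trip to the lab module, so moving all 6 needs at least 6 loaded trips out, with a return between consecutive ones — at least 11 crossings.
The safety rule pushes this higher. Following every safe sequence of crossings, the most of the 6 that can be at the lab module as the airlock pod arrives there on crossing 11 is 5 — never all 6.
So no plan with fewer than 13 crossings exists, and this one achieves 13:
1. Engineer goes to the lab module with the fly.
2. Engineer goes back to the storage bay alone.
3. Engineer goes to the lab module with the toad.
4. Engineer goes back to the storage bay alone.
5. Engineer goes to the lab module with the spider.
6. Engineer goes back to the storage bay alone.
7. Engineer goes to the lab module with the frog.
8. Engineer goes back to the storage bay alone.
9. Engineer goes to the lab module with the finch.
10. Engineer goes back to the storage bay with the fly.
11. Engineer goes to the lab module with the cricket.
12. Engineer goes back to the storage bay alone.
13. Engineer goes to the lab module with the fly.

13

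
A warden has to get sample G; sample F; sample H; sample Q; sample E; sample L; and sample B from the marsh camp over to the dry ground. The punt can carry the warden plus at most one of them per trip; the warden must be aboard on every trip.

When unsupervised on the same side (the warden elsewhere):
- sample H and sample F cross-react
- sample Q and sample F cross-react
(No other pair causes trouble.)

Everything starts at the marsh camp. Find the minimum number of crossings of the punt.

Counting alone: the warden can take at most 1 across per trip to the dry ground, so moving all 7 needs at least 7 loaded trips out, with a return between consecutive ones — at least 13 crossings.
The safety rule pushes this higher. Following every safe sequence of crossings, the most of the 7 that can be at the dry ground as the punt arrives there on crossing 13 is 6 — never all 7.
So no plan with fewer than 15 crossings exists, and this one achieves 15:
1. Warden goes to the dry ground with sample F.  [the marsh camp: sample B, sample E, sample G, sample H, sample L, sample Q | the dry ground: sample F]
2. Warden goes back to the marsh camp alone.  [the marsh camp: sample B, sample E, sample G, sample H, sample L, sample Q | the dry ground: sample F]
3. Warden goes to the dry ground with sample G.  [the marsh camp: sample B, sample E, sample H, sample L, sample Q | the dry ground: sample F, sample G]
4. Warden goes back to the marsh camp alone.  [the marsh camp: sample B, sample E, sample H, sample L, sample Q | the dry ground: sample F, sample G]
5. Warden goes to the dry ground with sample H.  [the marsh camp: sample B, sample E, sample L, sample Q | the dry ground: sample F, sample G, sample H]
6. Warden goes back to the marsh camp with sample F.  [the marsh camp: sample B, sample E, sample F, sample L, sample Q | the dry ground: sample G, sample H]
7. Warden goes to the dry ground with sample Q.  [the marsh camp: sample B, sample E, sample F, sample L | the dry ground: sample G, sample H, sample Q]
8. Warden goes back to the marsh camp alone.  [the marsh camp: sample B, sample E, sample F, sample L | the dry ground: sample G, sample H, sample Q]
9. Warden goes to the dry ground with sample E.  [the marsh camp: sample B, sample F, sample L | the dry ground: sample E, sample G, sample H, sample Q]
10. Warden goes back to the marsh camp alone.  [the marsh camp: sample B, sample F, sample L | the dry ground: sample E, sample G, sample H, sample Q]
11. Warden goes to the dry ground with sample L.  [the marsh camp: sample B, sample F | the dry ground: sample E, sample G, sample H, sample L, sample Q]
12. Warden goes back to the marsh camp alone.  [the marsh camp: sample B, sample F | the dry ground: sample E, sample G, sample H, sample L, sample Q]
13. Warden goes to the dry ground with sample B.  [the marsh camp: sample F | the dry ground: sample B, sample E, sample G, sample H, sample L, sample Q]
14. Warden goes back to the marsh camp alone.  [the marsh camp: sample F | the dry ground: sample B, sample E, sample G, sample H, sample L, sample Q]
15. Warden goes to the dry ground with sample F.  [the marsh camp: — | the dry ground: sample B, sample E, sample F, sample G, sample H, sample L, sample Q]

15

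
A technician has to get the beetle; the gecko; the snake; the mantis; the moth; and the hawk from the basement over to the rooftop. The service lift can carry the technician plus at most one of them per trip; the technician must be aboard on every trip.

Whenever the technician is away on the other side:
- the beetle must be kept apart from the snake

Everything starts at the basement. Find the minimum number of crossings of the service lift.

Counting alone: the technician can take at most 1 across per trip to the rooftop, so moving all 6 needs at least 6 loaded trips out, with a return between consecutive ones — at least 11 crossings.
The plan below uses exactly 11 crossings, so it is optimal:
1. Technician goes to the rooftop with the beetle.
2. Technician goes back to the basement alone.
3. Technician goes to the rooftop with the gecko.
4. Technician goes back to the basement alone.
5. Technician goes to the rooftop with the mantis.
6. Technician goes back to the basement alone.
7. Technician goes to the rooftop with the moth.
8. Technician goes back to the basement alone.
9. Technician goes to the rooftop with the hawk.
10. Technician goes back to the basement alone.
11. Technician goes to the rooftop with the snake.

11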